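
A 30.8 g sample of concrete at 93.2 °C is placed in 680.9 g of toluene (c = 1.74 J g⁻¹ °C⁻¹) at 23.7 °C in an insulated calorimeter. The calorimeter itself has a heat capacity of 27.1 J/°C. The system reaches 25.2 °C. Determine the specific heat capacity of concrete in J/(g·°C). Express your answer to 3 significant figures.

q_gained = (680.9 × 1.74 + 27.1) × (25.2 − 23.7) = 1818 J
q_lost = 30.8 × c × (93.2 − 25.2) = 2094.4 c
Set equal: c = 1818 / 2094.4 = 0.868 J/(g·°C)

c = 0.868 J/(g·°C)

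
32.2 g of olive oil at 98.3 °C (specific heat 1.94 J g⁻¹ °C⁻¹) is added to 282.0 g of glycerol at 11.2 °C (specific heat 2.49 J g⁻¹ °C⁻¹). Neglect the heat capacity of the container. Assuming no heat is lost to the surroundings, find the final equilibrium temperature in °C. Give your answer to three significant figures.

Heat lost by olive oil = heat gained by glycerol.
(32.2)(1.94)(98.3 − T) = (282.0)(2.49)(T − 11.2)
62.468 (98.3 − T) = 702.18 (T − 11.2)
6140.6 − 62.468 T = 702.18 T − 7864.4
14005.0 = 764.648 T
T = 18.32 °C

T_f = 18.3 °C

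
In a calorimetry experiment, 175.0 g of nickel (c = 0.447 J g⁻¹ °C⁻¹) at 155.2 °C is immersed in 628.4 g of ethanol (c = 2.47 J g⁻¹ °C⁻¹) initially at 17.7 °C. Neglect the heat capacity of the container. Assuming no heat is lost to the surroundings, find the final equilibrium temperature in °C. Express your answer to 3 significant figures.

Heat lost by nickel = heat gained by ethanol.
(175.0)(0.447)(155.2 − T) = (628.4)(2.47)(T − 17.7)
78.225 (155.2 − T) = 1552.148 (T − 17.7)
12141 − 78.225 T = 1552.148 T − 27473
39614 = 1630.373 T
T = 24.30 °C

T_f = 24.3 °C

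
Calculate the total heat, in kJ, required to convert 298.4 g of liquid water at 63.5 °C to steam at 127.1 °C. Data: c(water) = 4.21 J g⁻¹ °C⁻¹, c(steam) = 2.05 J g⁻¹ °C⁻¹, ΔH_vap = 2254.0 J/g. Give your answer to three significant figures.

q = 735 kJ

q1 (heat water 63.5→100.0 °C): 298.4 × 4.21 × 36.5 = 45854 J
q2 (vaporize at 100 °C): 298.4 × 2254.0 = 672594 J
q3 (heat steam 100.0→127.1 °C): 298.4 × 2.05 × 27.1 = 16578 J
Total: 45854 + 672594 + 16578 = 735026 J = 735 kJ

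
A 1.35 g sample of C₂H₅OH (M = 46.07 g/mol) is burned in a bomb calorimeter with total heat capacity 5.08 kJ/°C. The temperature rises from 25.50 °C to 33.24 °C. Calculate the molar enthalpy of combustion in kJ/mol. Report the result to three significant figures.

ΔT = 33.24 − 25.50 = 7.74 °C
q_cal = C_cal × ΔT = 5.08 × 7.74 = 39.3192 kJ
n = 1.35 / 46.07 = 0.02930 mol
q_rxn = −q_cal = -39.3192 kJ
ΔH = -39.3192 / 0.02930 = -1342 kJ/mol

ΔH = -1340 kJ/mol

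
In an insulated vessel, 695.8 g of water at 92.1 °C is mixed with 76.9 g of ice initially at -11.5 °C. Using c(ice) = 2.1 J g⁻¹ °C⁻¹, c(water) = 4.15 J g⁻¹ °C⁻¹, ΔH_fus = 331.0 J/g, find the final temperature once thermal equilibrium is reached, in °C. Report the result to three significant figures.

T_f = 74.4 °C

Heat to bring ice to 0 °C and melt it: q₁ = 76.9×2.1×11.5 + 76.9×331.0 = 27311 J
Heat the water can supply cooling to 0 °C: 695.8×4.15×92.1 = 265945 J > q₁, so all ice melts.
Energy balance: 695.8×4.15×(92.1 − T) = 27311 + 76.9×4.15×(T − 0)
2887.57(92.1 − T) = 27311 + 319.135 T
265945 − 27311 = 3206.705 T
T = 238634 / 3206.705 = 74.42 °C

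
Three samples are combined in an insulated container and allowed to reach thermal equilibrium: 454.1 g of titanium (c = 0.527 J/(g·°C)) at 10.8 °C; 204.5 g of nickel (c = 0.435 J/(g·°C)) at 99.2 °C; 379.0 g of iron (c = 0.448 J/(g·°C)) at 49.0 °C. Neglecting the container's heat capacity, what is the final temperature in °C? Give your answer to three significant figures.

T_f = 39.6 °C

Σ mᵢcᵢ(T − Tᵢ) = 0  ⇒  T = Σ mᵢcᵢTᵢ / Σ mᵢcᵢ
Σ mᵢcᵢ = 454.1×0.527 + 204.5×0.435 + 379.0×0.448 = 498.0602
Σ mᵢcᵢTᵢ = 239.3107×10.8 + 88.9575×99.2 + 169.792×49.0 = 19729
T = 19729 / 498.0602 = 39.61 °C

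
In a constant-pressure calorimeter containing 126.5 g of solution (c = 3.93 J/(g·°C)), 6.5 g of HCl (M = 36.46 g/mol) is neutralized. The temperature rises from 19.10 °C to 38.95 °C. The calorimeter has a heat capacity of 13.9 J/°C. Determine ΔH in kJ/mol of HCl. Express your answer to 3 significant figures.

|ΔT| = |38.95 − 19.10| = 19.85 °C
|q_surr| = (126.5 × 3.93 + 13.9) × 19.85 = 511.045 × 19.85 = 10140 J
n(HCl) = 6.5 / 36.46 = 0.1783 mol
Temperature rose, so q_rxn = −|q_surr| = -10.14 kJ
ΔH = q_rxn / n = -56.87 kJ/mol

ΔH = -56.9 kJ/mol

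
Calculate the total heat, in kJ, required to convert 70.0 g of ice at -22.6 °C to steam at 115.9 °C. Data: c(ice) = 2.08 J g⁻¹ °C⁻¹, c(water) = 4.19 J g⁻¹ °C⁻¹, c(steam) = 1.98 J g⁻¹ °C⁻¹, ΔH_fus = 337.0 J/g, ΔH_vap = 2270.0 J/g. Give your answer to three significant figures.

q = 217 kJ

q1 (heat ice -22.6→0.0 °C): 70.0 × 2.08 × 22.6 = 3291 J
q2 (melt at 0 °C): 70.0 × 337.0 = 23590 J
q3 (heat water 0.0→100.0 °C): 70.0 × 4.19 × 100.0 = 29330 J
q4 (vaporize at 100 °C): 70.0 × 2270.0 = 158900 J
q5 (heat steam 100.0→115.9 °C): 70.0 × 1.98 × 15.9 = 2204 J
Total: 3291 + 23590 + 29330 + 158900 + 2204 = 217315 J = 217 kJ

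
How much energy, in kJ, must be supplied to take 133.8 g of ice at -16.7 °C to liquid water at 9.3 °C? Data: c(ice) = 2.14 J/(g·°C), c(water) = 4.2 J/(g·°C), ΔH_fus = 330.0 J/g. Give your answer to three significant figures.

q1 (heat ice -16.7→0.0 °C): 133.8 × 2.14 × 16.7 = 4782 J
q2 (melt at 0 °C): 133.8 × 330.0 = 44154 J
q3 (heat water 0.0→9.3 °C): 133.8 × 4.2 × 9.3 = 5226 J
Total: 4782 + 44154 + 5226 = 54162 J = 54.2 kJ

q = 54.2 kJ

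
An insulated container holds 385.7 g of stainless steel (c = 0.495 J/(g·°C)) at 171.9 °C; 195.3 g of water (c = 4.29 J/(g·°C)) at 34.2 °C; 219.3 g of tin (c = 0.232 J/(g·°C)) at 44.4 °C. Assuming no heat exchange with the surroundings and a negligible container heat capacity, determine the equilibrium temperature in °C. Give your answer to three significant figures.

Σ mᵢcᵢ(T − Tᵢ) = 0  ⇒  T = Σ mᵢcᵢTᵢ / Σ mᵢcᵢ
Σ mᵢcᵢ = 385.7×0.495 + 195.3×4.29 + 219.3×0.232 = 1079.6361
Σ mᵢcᵢTᵢ = 190.9215×171.9 + 837.837×34.2 + 50.8776×44.4 = 63732
T = 63732 / 1079.6361 = 59.03 °C

T_f = 59.0 °C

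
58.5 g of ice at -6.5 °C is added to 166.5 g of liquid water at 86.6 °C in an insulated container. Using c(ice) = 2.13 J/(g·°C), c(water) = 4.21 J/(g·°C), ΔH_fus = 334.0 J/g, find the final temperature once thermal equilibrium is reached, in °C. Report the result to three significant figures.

Heat to bring ice to 0 °C and melt it: q₁ = 58.5×2.13×6.5 + 58.5×334.0 = 20349 J
Heat the water can supply cooling to 0 °C: 166.5×4.21×86.6 = 60703.6 J > q₁, so all ice melts.
Energy balance: 166.5×4.21×(86.6 − T) = 20349 + 58.5×4.21×(T − 0)
700.965(86.6 − T) = 20349 + 246.285 T
60703.6 − 20349 = 947.250 T
T = 40354.6 / 947.250 = 42.60 °C

T_f = 42.6 °C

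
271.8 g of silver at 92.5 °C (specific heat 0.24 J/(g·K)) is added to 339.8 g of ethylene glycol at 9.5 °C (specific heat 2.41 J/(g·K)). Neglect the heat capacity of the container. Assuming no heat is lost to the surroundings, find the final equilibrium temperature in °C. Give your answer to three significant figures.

Heat lost by silver = heat gained by ethylene glycol.
(271.8)(0.24)(92.5 − T) = (339.8)(2.41)(T − 9.5)
65.232 (92.5 − T) = 818.918 (T − 9.5)
6034.0 − 65.232 T = 818.918 T − 7779.7
13813.7 = 884.150 T
T = 15.62 °C

T_f = 15.6 °C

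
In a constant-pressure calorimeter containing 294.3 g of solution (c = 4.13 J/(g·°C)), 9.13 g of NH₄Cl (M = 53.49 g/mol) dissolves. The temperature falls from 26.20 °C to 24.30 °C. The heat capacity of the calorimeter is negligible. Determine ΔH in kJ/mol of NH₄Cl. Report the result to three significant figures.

|ΔT| = |24.30 − 26.20| = 1.90 °C
|q_surr| = (294.3 × 4.13) × 1.90 = 1215.459 × 1.90 = 2309 J
n(NH₄Cl) = 9.13 / 53.49 = 0.1707 mol
Temperature fell, so q_rxn = +|q_surr| = 2.309 kJ
ΔH = q_rxn / n = 13.53 kJ/mol

ΔH = 13.5 kJ/mol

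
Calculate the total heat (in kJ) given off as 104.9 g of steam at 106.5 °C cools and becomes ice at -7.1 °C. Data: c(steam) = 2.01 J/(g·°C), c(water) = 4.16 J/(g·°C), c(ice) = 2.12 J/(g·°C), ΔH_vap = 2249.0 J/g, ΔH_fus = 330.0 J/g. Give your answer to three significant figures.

q = 317 kJ

q1 (cool steam 106.5→100 °C): 104.9 × 2.01 × 6.5 = 1371 J
q2 (condense at 100 °C): 104.9 × 2249.0 = 235920 J
q3 (cool water 100→0 °C): 104.9 × 4.16 × 100.0 = 43638 J
q4 (freeze at 0 °C): 104.9 × 330.0 = 34617 J
q5 (cool ice 0→-7.1 °C): 104.9 × 2.12 × 7.1 = 1579 J
Total: 1371 + 235920 + 43638 + 34617 + 1579 = 317125 J = 317 kJ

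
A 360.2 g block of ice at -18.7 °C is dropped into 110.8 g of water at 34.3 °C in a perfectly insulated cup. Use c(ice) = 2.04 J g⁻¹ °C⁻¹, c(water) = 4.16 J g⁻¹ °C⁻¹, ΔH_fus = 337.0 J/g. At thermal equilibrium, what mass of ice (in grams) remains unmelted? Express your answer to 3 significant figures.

m_ice remaining = 354 g

Heat to warm all ice to 0 °C: 360.2×2.04×18.7 = 13741 J
Heat released by water cooling to 0 °C: 110.8×4.16×34.3 = 15810 J
15810 J < 13741 + 360.2×337.0 = 135128.4 J, so not all ice melts; final T = 0 °C.
Heat left for melting: 15810 − 13741 = 2069 J
Mass melted = 2069 / 337.0 = 6.139 g
Ice remaining = 360.2 − 6.139 = 354.061 g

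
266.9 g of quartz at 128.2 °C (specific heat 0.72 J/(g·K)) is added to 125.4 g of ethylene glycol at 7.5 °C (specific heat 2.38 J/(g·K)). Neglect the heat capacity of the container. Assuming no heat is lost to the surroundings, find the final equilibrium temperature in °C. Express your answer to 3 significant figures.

Heat lost by quartz = heat gained by ethylene glycol.
(266.9)(0.72)(128.2 − T) = (125.4)(2.38)(T − 7.5)
192.168 (128.2 − T) = 298.452 (T − 7.5)
24636 − 192.168 T = 298.452 T − 2238.4
26874.4 = 490.620 T
T = 54.78 °C

T_f = 54.8 °C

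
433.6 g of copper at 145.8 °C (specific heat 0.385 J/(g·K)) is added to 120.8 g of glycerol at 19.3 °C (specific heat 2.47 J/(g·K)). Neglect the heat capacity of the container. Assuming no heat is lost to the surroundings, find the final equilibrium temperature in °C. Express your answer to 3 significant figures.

Heat lost by copper = heat gained by glycerol.
(433.6)(0.385)(145.8 − T) = (120.8)(2.47)(T − 19.3)
166.936 (145.8 − T) = 298.376 (T − 19.3)
24339 − 166.936 T = 298.376 T − 5758.7
30097.7 = 465.312 T
T = 64.68 °C

T_f = 64.7 °C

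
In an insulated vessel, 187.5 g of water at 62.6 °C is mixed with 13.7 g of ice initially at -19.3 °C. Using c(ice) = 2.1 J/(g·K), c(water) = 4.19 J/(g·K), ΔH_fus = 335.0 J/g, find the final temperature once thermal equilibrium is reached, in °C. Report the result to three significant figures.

Heat to bring ice to 0 °C and melt it: q₁ = 13.7×2.1×19.3 + 13.7×335.0 = 5144.8 J
Heat the water can supply cooling to 0 °C: 187.5×4.19×62.6 = 49180.1 J > q₁, so all ice melts.
Energy balance: 187.5×4.19×(62.6 − T) = 5144.8 + 13.7×4.19×(T − 0)
785.625(62.6 − T) = 5144.8 + 57.403 T
49180.1 − 5144.8 = 843.028 T
T = 44035.3 / 843.028 = 52.23 °C

T_f = 52.2 °C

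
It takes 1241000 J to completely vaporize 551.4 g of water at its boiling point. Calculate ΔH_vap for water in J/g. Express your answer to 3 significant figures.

ΔH_vap = 2250 J/g

ΔH_vap = q / m = 1241000 / 551.4 = 2250 J/g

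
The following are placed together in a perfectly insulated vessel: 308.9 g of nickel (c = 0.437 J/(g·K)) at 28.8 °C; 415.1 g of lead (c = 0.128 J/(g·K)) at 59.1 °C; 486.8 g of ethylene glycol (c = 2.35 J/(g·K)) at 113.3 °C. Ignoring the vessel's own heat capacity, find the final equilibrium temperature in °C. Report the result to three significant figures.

Σ mᵢcᵢ(T − Tᵢ) = 0  ⇒  T = Σ mᵢcᵢTᵢ / Σ mᵢcᵢ
Σ mᵢcᵢ = 308.9×0.437 + 415.1×0.128 + 486.8×2.35 = 1332.1021
Σ mᵢcᵢTᵢ = 134.9893×28.8 + 53.1328×59.1 + 1143.98×113.3 = 136640
T = 136640 / 1332.1021 = 102.6 °C

T_f = 103 °C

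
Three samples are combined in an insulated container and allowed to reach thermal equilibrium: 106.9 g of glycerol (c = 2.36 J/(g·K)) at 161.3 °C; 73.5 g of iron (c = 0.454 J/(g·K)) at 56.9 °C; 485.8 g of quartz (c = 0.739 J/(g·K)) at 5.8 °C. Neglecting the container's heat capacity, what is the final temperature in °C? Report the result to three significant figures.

Σ mᵢcᵢ(T − Tᵢ) = 0  ⇒  T = Σ mᵢcᵢTᵢ / Σ mᵢcᵢ
Σ mᵢcᵢ = 106.9×2.36 + 73.5×0.454 + 485.8×0.739 = 644.6592
Σ mᵢcᵢTᵢ = 252.284×161.3 + 33.369×56.9 + 359.0062×5.8 = 44674
T = 44674 / 644.6592 = 69.30 °C

T_f = 69.3 °C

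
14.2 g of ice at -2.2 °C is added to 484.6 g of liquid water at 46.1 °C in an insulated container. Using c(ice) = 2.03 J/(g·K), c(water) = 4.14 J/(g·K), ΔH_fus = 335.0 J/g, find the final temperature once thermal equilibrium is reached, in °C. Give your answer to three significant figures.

T_f = 42.5 °C

Heat to bring ice to 0 °C and melt it: q₁ = 14.2×2.03×2.2 + 14.2×335.0 = 4820.4 J
Heat the water can supply cooling to 0 °C: 484.6×4.14×46.1 = 92487.8 J > q₁, so all ice melts.
Energy balance: 484.6×4.14×(46.1 − T) = 4820.4 + 14.2×4.14×(T − 0)
2006.244(46.1 − T) = 4820.4 + 58.788 T
92487.8 − 4820.4 = 2065.032 T
T = 87667.4 / 2065.032 = 42.45 °C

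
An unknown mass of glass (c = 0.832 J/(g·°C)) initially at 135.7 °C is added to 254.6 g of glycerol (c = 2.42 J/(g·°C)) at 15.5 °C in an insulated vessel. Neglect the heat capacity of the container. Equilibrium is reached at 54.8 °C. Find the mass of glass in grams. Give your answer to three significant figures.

q_gained = (254.6 × 2.42) × (54.8 − 15.5) = 24210 J
q_lost = m × 0.832 × (135.7 − 54.8) = 67.3088 m
m = 24210 / 67.3088 = 360 g

m = 360 g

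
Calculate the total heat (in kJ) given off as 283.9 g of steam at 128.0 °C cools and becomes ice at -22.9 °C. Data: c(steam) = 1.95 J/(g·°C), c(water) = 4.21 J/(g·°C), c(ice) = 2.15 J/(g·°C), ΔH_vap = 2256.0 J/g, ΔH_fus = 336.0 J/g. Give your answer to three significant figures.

q1 (cool steam 128.0→100 °C): 283.9 × 1.95 × 28.0 = 15501 J
q2 (condense at 100 °C): 283.9 × 2256.0 = 640478 J
q3 (cool water 100→0 °C): 283.9 × 4.21 × 100.0 = 119522 J
q4 (freeze at 0 °C): 283.9 × 336.0 = 95390 J
q5 (cool ice 0→-22.9 °C): 283.9 × 2.15 × 22.9 = 13978 J
Total: 15501 + 640478 + 119522 + 95390 + 13978 = 884869 J = 885 kJ

q = 885 kJ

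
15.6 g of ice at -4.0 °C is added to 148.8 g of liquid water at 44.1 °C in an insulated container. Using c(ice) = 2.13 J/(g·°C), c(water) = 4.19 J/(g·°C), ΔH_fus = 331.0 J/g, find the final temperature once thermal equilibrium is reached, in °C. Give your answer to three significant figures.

T_f = 32.2 °C

Heat to bring ice to 0 °C and melt it: q₁ = 15.6×2.13×4.0 + 15.6×331.0 = 5296.5 J
Heat the water can supply cooling to 0 °C: 148.8×4.19×44.1 = 27495.1 J > q₁, so all ice melts.
Energy balance: 148.8×4.19×(44.1 − T) = 5296.5 + 15.6×4.19×(T − 0)
623.472(44.1 − T) = 5296.5 + 65.364 T
27495.1 − 5296.5 = 688.836 T
T = 22198.6 / 688.836 = 32.23 °C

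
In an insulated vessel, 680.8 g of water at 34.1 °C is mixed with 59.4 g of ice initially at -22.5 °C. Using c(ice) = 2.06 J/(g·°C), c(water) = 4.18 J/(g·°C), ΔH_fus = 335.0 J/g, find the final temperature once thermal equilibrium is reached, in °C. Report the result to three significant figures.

Heat to bring ice to 0 °C and melt it: q₁ = 59.4×2.06×22.5 + 59.4×335.0 = 22652 J
Heat the water can supply cooling to 0 °C: 680.8×4.18×34.1 = 97039.9 J > q₁, so all ice melts.
Energy balance: 680.8×4.18×(34.1 − T) = 22652 + 59.4×4.18×(T − 0)
2845.744(34.1 − T) = 22652 + 248.292 T
97039.9 − 22652 = 3094.036 T
T = 74387.9 / 3094.036 = 24.04 °C

T_f = 24.0 °C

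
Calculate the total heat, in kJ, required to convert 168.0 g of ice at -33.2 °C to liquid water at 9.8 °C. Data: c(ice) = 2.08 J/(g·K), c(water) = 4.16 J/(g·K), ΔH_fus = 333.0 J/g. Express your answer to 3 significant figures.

q = 74.4 kJ

q1 (heat ice -33.2→0.0 °C): 168.0 × 2.08 × 33.2 = 11601 J
q2 (melt at 0 °C): 168.0 × 333.0 = 55944 J
q3 (heat water 0.0→9.8 °C): 168.0 × 4.16 × 9.8 = 6849 J
Total: 11601 + 55944 + 6849 = 74394 J = 74.4 kJ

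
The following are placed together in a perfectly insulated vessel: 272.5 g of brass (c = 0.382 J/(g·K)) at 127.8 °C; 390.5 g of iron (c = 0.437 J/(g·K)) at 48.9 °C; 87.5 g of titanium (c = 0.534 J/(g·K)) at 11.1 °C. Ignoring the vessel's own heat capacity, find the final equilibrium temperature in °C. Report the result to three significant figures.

Σ mᵢcᵢ(T − Tᵢ) = 0  ⇒  T = Σ mᵢcᵢTᵢ / Σ mᵢcᵢ
Σ mᵢcᵢ = 272.5×0.382 + 390.5×0.437 + 87.5×0.534 = 321.4685
Σ mᵢcᵢTᵢ = 104.095×127.8 + 170.6485×48.9 + 46.725×11.1 = 22167
T = 22167 / 321.4685 = 68.96 °C

T_f = 69.0 °C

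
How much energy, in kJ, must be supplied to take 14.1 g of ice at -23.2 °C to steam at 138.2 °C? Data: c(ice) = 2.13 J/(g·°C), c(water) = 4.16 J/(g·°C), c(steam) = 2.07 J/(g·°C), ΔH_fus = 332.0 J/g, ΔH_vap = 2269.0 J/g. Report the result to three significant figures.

q = 44.4 kJ

q1 (heat ice -23.2→0.0 °C): 14.1 × 2.13 × 23.2 = 697 J
q2 (melt at 0 °C): 14.1 × 332.0 = 4681 J
q3 (heat water 0.0→100.0 °C): 14.1 × 4.16 × 100.0 = 5866 J
q4 (vaporize at 100 °C): 14.1 × 2269.0 = 31993 J
q5 (heat steam 100.0→138.2 °C): 14.1 × 2.07 × 38.2 = 1115 J
Total: 697 + 4681 + 5866 + 31993 + 1115 = 44352 J = 44.4 kJ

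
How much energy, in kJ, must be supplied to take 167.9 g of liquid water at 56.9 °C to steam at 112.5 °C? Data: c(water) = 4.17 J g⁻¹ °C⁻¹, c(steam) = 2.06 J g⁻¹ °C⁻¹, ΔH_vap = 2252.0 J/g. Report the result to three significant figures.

q = 413 kJ

q1 (heat water 56.9→100.0 °C): 167.9 × 4.17 × 43.1 = 30176 J
q2 (vaporize at 100 °C): 167.9 × 2252.0 = 378111 J
q3 (heat steam 100.0→112.5 °C): 167.9 × 2.06 × 12.5 = 4323 J
Total: 30176 + 378111 + 4323 = 412610 J = 413 kJ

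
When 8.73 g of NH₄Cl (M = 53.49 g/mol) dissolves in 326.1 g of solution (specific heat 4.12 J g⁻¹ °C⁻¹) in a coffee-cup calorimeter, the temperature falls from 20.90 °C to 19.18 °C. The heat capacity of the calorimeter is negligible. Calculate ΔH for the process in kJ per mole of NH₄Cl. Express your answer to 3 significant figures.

|ΔT| = |19.18 − 20.90| = 1.72 °C
|q_surr| = (326.1 × 4.12) × 1.72 = 1343.532 × 1.72 = 2311 J
n(NH₄Cl) = 8.73 / 53.49 = 0.1632 mol
Temperature fell, so q_rxn = +|q_surr| = 2.311 kJ
ΔH = q_rxn / n = 14.16 kJ/mol

ΔH = 14.2 kJ/mol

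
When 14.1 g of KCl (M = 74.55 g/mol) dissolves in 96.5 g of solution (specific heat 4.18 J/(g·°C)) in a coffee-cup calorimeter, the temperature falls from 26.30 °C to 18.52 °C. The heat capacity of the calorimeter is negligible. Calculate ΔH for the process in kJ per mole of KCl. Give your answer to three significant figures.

ΔH = 16.6 kJ/mol

|ΔT| = |18.52 − 26.30| = 7.78 °C
|q_surr| = (96.5 × 4.18) × 7.78 = 403.37 × 7.78 = 3138 J
n(KCl) = 14.1 / 74.55 = 0.1891 mol
Temperature fell, so q_rxn = +|q_surr| = 3.138 kJ
ΔH = q_rxn / n = 16.59 kJ/mol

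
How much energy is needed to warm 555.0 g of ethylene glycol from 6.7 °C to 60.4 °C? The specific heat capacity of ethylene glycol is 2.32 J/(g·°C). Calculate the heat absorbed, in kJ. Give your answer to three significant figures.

q = m c ΔT = 555.0 × 2.32 × (60.4 − 6.7)
q = 555.0 × 2.32 × 53.7 = 69140 J = 69.1 kJ

q = 69.1 kJ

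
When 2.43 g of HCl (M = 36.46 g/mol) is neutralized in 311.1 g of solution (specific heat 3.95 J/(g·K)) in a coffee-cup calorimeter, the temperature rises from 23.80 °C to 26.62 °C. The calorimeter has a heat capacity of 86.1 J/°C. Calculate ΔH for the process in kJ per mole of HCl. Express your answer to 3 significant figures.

|ΔT| = |26.62 − 23.80| = 2.82 °C
|q_surr| = (311.1 × 3.95 + 86.1) × 2.82 = 1314.945 × 2.82 = 3708 J
n(HCl) = 2.43 / 36.46 = 0.06665 mol
Temperature rose, so q_rxn = −|q_surr| = -3.708 kJ
ΔH = q_rxn / n = -55.63 kJ/mol

ΔH = -55.6 kJ/mol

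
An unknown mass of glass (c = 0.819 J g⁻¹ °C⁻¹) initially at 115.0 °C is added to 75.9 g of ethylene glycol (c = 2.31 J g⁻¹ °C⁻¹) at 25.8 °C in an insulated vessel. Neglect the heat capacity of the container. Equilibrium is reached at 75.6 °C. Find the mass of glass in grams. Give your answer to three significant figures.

m = 271 g

q_gained = (75.9 × 2.31) × (75.6 − 25.8) = 8731 J
q_lost = m × 0.819 × (115.0 − 75.6) = 32.2686 m
m = 8731 / 32.2686 = 271 g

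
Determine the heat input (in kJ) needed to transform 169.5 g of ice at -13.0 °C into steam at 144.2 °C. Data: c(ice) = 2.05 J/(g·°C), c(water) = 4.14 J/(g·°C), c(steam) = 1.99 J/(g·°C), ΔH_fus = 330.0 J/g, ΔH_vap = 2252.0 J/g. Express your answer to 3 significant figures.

q = 527 kJ

q1 (heat ice -13.0→0.0 °C): 169.5 × 2.05 × 13.0 = 4517 J
q2 (melt at 0 °C): 169.5 × 330.0 = 55935 J
q3 (heat water 0.0→100.0 °C): 169.5 × 4.14 × 100.0 = 70173 J
q4 (vaporize at 100 °C): 169.5 × 2252.0 = 381714 J
q5 (heat steam 100.0→144.2 °C): 169.5 × 1.99 × 44.2 = 14909 J
Total: 4517 + 55935 + 70173 + 381714 + 14909 = 527248 J = 527 kJ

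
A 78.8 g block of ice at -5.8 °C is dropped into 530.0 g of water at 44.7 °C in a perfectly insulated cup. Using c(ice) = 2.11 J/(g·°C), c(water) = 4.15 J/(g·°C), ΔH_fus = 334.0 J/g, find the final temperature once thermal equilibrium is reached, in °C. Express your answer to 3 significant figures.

T_f = 28.1 °C

Heat to bring ice to 0 °C and melt it: q₁ = 78.8×2.11×5.8 + 78.8×334.0 = 27284 J
Heat the water can supply cooling to 0 °C: 530.0×4.15×44.7 = 98317.7 J > q₁, so all ice melts.
Energy balance: 530.0×4.15×(44.7 − T) = 27284 + 78.8×4.15×(T − 0)
2199.5(44.7 − T) = 27284 + 327.02 T
98317.7 − 27284 = 2526.52 T
T = 71033.7 / 2526.52 = 28.12 °C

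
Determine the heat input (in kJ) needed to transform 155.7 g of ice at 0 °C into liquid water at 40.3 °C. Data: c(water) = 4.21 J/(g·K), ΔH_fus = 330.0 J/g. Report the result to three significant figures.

q = 77.8 kJ

q1 (melt at 0 °C): 155.7 × 330.0 = 51381 J
q2 (heat water 0.0→40.3 °C): 155.7 × 4.21 × 40.3 = 26417 J
Total: 51381 + 26417 = 77798 J = 77.8 kJ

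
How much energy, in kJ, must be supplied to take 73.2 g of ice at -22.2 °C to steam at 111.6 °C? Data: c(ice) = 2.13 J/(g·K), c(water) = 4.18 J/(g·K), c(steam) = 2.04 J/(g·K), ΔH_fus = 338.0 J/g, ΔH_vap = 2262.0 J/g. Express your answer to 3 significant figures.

q1 (heat ice -22.2→0.0 °C): 73.2 × 2.13 × 22.2 = 3461 J
q2 (melt at 0 °C): 73.2 × 338.0 = 24742 J
q3 (heat water 0.0→100.0 °C): 73.2 × 4.18 × 100.0 = 30598 J
q4 (vaporize at 100 °C): 73.2 × 2262.0 = 165578 J
q5 (heat steam 100.0→111.6 °C): 73.2 × 2.04 × 11.6 = 1732 J
Total: 3461 + 24742 + 30598 + 165578 + 1732 = 226111 J = 226 kJ

q = 226 kJ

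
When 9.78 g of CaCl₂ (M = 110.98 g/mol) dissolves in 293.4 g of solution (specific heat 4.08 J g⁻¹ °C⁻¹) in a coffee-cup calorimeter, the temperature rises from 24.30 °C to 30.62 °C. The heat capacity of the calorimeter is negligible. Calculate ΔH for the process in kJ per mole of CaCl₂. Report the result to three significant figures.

|ΔT| = |30.62 − 24.30| = 6.32 °C
|q_surr| = (293.4 × 4.08) × 6.32 = 1197.072 × 6.32 = 7565.5 J
n(CaCl₂) = 9.78 / 110.98 = 0.088124 mol
Temperature rose, so q_rxn = −|q_surr| = -7.5655 kJ
ΔH = q_rxn / n = -85.85 kJ/mol

ΔH = -85.9 kJ/mol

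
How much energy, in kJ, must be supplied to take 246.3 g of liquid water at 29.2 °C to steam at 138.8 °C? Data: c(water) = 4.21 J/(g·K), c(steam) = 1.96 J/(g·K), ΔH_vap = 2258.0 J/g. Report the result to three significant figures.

q = 648 kJ

q1 (heat water 29.2→100.0 °C): 246.3 × 4.21 × 70.8 = 73414 J
q2 (vaporize at 100 °C): 246.3 × 2258.0 = 556145 J
q3 (heat steam 100.0→138.8 °C): 246.3 × 1.96 × 38.8 = 18731 J
Total: 73414 + 556145 + 18731 = 648290 J = 648 kJ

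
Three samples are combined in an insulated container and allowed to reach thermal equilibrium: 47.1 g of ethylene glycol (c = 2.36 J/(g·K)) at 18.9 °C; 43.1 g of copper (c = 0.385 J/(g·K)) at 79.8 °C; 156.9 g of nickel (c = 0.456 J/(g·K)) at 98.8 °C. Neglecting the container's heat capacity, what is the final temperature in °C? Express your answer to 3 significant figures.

T_f = 52.7 °C

Σ mᵢcᵢ(T − Tᵢ) = 0  ⇒  T = Σ mᵢcᵢTᵢ / Σ mᵢcᵢ
Σ mᵢcᵢ = 47.1×2.36 + 43.1×0.385 + 156.9×0.456 = 199.2959
Σ mᵢcᵢTᵢ = 111.156×18.9 + 16.5935×79.8 + 71.5464×98.8 = 10494
T = 10494 / 199.2959 = 52.66 °C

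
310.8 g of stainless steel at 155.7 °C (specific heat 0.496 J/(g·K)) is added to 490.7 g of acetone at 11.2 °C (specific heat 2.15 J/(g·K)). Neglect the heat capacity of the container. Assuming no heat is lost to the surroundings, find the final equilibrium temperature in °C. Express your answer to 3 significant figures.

Heat lost by stainless steel = heat gained by acetone.
(310.8)(0.496)(155.7 − T) = (490.7)(2.15)(T − 11.2)
154.1568 (155.7 − T) = 1055.005 (T − 11.2)
24002 − 154.1568 T = 1055.005 T − 11816
35818 = 1209.1618 T
T = 29.62 °C

T_f = 29.6 °C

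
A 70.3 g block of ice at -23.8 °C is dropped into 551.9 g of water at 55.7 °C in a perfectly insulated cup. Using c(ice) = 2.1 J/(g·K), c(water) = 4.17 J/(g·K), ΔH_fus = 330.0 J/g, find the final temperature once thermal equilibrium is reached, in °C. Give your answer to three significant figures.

Heat to bring ice to 0 °C and melt it: q₁ = 70.3×2.1×23.8 + 70.3×330.0 = 26713 J
Heat the water can supply cooling to 0 °C: 551.9×4.17×55.7 = 128189 J > q₁, so all ice melts.
Energy balance: 551.9×4.17×(55.7 − T) = 26713 + 70.3×4.17×(T − 0)
2301.423(55.7 − T) = 26713 + 293.151 T
128189 − 26713 = 2594.574 T
T = 101476 / 2594.574 = 39.11 °C

T_f = 39.1 °C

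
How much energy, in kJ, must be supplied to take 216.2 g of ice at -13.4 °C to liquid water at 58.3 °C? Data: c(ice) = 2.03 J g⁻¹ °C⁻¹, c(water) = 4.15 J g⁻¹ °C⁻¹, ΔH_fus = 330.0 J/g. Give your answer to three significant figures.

q = 130 kJ

q1 (heat ice -13.4→0.0 °C): 216.2 × 2.03 × 13.4 = 5881 J
q2 (melt at 0 °C): 216.2 × 330.0 = 71346 J
q3 (heat water 0.0→58.3 °C): 216.2 × 4.15 × 58.3 = 52309 J
Total: 5881 + 71346 + 52309 = 129536 J = 130 kJ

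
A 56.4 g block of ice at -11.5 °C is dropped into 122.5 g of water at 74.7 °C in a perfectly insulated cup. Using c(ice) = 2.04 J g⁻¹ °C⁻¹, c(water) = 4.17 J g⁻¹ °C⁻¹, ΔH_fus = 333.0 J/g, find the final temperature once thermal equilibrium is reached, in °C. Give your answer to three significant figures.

Heat to bring ice to 0 °C and melt it: q₁ = 56.4×2.04×11.5 + 56.4×333.0 = 20104 J
Heat the water can supply cooling to 0 °C: 122.5×4.17×74.7 = 38158.6 J > q₁, so all ice melts.
Energy balance: 122.5×4.17×(74.7 − T) = 20104 + 56.4×4.17×(T − 0)
510.825(74.7 − T) = 20104 + 235.188 T
38158.6 − 20104 = 746.013 T
T = 18054.6 / 746.013 = 24.20 °C

T_f = 24.2 °C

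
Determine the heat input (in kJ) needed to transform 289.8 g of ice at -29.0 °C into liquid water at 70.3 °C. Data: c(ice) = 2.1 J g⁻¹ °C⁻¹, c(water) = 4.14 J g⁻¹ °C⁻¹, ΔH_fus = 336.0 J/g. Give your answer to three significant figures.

q = 199 kJ

q1 (heat ice -29.0→0.0 °C): 289.8 × 2.1 × 29.0 = 17649 J
q2 (melt at 0 °C): 289.8 × 336.0 = 97373 J
q3 (heat water 0.0→70.3 °C): 289.8 × 4.14 × 70.3 = 84344 J
Total: 17649 + 97373 + 84344 = 199366 J = 199 kJ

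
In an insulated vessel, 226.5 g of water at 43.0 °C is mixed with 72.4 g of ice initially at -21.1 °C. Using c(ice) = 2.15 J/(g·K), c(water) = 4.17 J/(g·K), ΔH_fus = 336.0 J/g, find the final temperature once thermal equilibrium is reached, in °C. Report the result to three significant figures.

T_f = 10.4 °C

Heat to bring ice to 0 °C and melt it: q₁ = 72.4×2.15×21.1 + 72.4×336.0 = 27611 J
Heat the water can supply cooling to 0 °C: 226.5×4.17×43.0 = 40613.7 J > q₁, so all ice melts.
Energy balance: 226.5×4.17×(43.0 − T) = 27611 + 72.4×4.17×(T − 0)
944.505(43.0 − T) = 27611 + 301.908 T
40613.7 − 27611 = 1246.413 T
T = 13002.7 / 1246.413 = 10.43 °C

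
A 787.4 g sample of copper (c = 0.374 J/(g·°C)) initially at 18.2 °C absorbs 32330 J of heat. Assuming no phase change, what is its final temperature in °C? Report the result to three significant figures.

ΔT = q / (m c) = 32330 / (787.4 × 0.374) = 109.8 °C
T_f = 18.2 + 109.8 = 128.0 °C

T_f = 128 °C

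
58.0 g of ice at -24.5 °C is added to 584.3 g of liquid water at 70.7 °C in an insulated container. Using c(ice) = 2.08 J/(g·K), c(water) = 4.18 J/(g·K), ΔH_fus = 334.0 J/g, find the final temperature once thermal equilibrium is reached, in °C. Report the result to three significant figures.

Heat to bring ice to 0 °C and melt it: q₁ = 58.0×2.08×24.5 + 58.0×334.0 = 22328 J
Heat the water can supply cooling to 0 °C: 584.3×4.18×70.7 = 172676 J > q₁, so all ice melts.
Energy balance: 584.3×4.18×(70.7 − T) = 22328 + 58.0×4.18×(T − 0)
2442.374(70.7 − T) = 22328 + 242.44 T
172676 − 22328 = 2684.814 T
T = 150348 / 2684.814 = 56.00 °C

T_f = 56.0 °C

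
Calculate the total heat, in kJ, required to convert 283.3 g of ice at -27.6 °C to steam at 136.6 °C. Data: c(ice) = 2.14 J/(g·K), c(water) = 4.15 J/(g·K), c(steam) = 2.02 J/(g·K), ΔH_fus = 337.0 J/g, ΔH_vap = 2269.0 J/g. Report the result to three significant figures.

q = 894 kJ

q1 (heat ice -27.6→0.0 °C): 283.3 × 2.14 × 27.6 = 16733 J
q2 (melt at 0 °C): 283.3 × 337.0 = 95472 J
q3 (heat water 0.0→100.0 °C): 283.3 × 4.15 × 100.0 = 117570 J
q4 (vaporize at 100 °C): 283.3 × 2269.0 = 642808 J
q5 (heat steam 100.0→136.6 °C): 283.3 × 2.02 × 36.6 = 20945 J
Total: 16733 + 95472 + 117570 + 642808 + 20945 = 893528 J = 894 kJ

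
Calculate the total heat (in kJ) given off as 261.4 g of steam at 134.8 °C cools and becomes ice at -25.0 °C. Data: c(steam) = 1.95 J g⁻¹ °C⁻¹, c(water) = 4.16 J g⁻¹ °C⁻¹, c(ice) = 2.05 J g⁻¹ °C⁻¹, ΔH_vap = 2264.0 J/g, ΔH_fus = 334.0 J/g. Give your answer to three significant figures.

q = 819 kJ

q1 (cool steam 134.8→100 °C): 261.4 × 1.95 × 34.8 = 17739 J
q2 (condense at 100 °C): 261.4 × 2264.0 = 591810 J
q3 (cool water 100→0 °C): 261.4 × 4.16 × 100.0 = 108742 J
q4 (freeze at 0 °C): 261.4 × 334.0 = 87308 J
q5 (cool ice 0→-25.0 °C): 261.4 × 2.05 × 25.0 = 13397 J
Total: 17739 + 591810 + 108742 + 87308 + 13397 = 818996 J = 819 kJ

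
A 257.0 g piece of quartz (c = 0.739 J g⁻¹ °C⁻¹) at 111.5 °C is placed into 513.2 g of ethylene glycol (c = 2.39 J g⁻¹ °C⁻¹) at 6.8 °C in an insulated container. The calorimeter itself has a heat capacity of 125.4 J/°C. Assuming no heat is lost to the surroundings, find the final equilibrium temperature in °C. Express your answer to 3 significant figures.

T_f = 19.7 °C

Heat lost by quartz = heat gained by ethylene glycol + calorimeter.
(257.0)(0.739)(111.5 − T) = [(513.2)(2.39) + 125.4](T − 6.8)
189.923 (111.5 − T) = 1351.948 (T − 6.8)
21176 − 189.923 T = 1351.948 T − 9193.2
30369.2 = 1541.871 T
T = 19.70 °C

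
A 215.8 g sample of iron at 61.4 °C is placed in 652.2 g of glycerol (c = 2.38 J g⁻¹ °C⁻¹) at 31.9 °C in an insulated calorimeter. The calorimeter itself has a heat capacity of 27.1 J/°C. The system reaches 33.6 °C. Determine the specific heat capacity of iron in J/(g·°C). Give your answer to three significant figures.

q_gained = (652.2 × 2.38 + 27.1) × (33.6 − 31.9) = 2685 J
q_lost = 215.8 × c × (61.4 − 33.6) = 5999.24 c
Set equal: c = 2685 / 5999.24 = 0.448 J/(g·°C)

c = 0.448 J/(g·°C)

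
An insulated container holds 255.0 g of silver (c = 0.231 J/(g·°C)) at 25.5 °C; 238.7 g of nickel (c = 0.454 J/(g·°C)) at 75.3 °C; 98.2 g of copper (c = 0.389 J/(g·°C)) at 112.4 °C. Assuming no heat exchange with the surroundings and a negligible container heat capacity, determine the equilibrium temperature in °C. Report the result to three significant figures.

Σ mᵢcᵢ(T − Tᵢ) = 0  ⇒  T = Σ mᵢcᵢTᵢ / Σ mᵢcᵢ
Σ mᵢcᵢ = 255.0×0.231 + 238.7×0.454 + 98.2×0.389 = 205.4746
Σ mᵢcᵢTᵢ = 58.905×25.5 + 108.3698×75.3 + 38.1998×112.4 = 13956
T = 13956 / 205.4746 = 67.92 °C

T_f = 67.9 °C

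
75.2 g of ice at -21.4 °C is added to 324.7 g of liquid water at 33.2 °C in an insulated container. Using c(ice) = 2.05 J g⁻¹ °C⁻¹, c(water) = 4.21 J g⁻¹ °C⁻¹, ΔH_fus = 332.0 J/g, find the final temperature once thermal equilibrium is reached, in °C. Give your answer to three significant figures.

T_f = 10.2 °C

Heat to bring ice to 0 °C and melt it: q₁ = 75.2×2.05×21.4 + 75.2×332.0 = 28265 J
Heat the water can supply cooling to 0 °C: 324.7×4.21×33.2 = 45384.0 J > q₁, so all ice melts.
Energy balance: 324.7×4.21×(33.2 − T) = 28265 + 75.2×4.21×(T − 0)
1366.987(33.2 − T) = 28265 + 316.592 T
45384.0 − 28265 = 1683.579 T
T = 17119.0 / 1683.579 = 10.17 °C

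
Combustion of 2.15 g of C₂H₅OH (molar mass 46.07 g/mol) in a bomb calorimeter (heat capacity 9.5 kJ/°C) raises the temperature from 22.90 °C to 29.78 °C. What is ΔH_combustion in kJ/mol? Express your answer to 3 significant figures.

ΔH = -1400 kJ/mol

ΔT = 29.78 − 22.90 = 6.88 °C
q_cal = C_cal × ΔT = 9.5 × 6.88 = 65.36 kJ
n = 2.15 / 46.07 = 0.04667 mol
q_rxn = −q_cal = -65.36 kJ
ΔH = -65.36 / 0.04667 = -1400 kJ/mol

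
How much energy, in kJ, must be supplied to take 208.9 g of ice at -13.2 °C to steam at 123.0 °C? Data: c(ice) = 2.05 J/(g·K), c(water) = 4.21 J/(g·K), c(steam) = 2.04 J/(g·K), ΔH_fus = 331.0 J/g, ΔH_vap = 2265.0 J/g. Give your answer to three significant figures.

q1 (heat ice -13.2→0.0 °C): 208.9 × 2.05 × 13.2 = 5653 J
q2 (melt at 0 °C): 208.9 × 331.0 = 69146 J
q3 (heat water 0.0→100.0 °C): 208.9 × 4.21 × 100.0 = 87947 J
q4 (vaporize at 100 °C): 208.9 × 2265.0 = 473159 J
q5 (heat steam 100.0→123.0 °C): 208.9 × 2.04 × 23.0 = 9802 J
Total: 5653 + 69146 + 87947 + 473159 + 9802 = 645707 J = 646 kJ

q = 646 kJ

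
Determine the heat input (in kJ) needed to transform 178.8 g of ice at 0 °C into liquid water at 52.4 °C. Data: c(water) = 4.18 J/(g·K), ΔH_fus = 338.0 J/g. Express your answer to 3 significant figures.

q1 (melt at 0 °C): 178.8 × 338.0 = 60434 J
q2 (heat water 0.0→52.4 °C): 178.8 × 4.18 × 52.4 = 39163 J
Total: 60434 + 39163 = 99597 J = 99.6 kJ

q = 99.6 kJ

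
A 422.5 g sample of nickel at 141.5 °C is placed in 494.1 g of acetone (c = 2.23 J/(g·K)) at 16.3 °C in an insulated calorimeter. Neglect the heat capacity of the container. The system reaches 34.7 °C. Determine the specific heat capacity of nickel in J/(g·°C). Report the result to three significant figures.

c = 0.449 J/(g·°C)

q_gained = (494.1 × 2.23) × (34.7 − 16.3) = 20270 J
q_lost = 422.5 × c × (141.5 − 34.7) = 45123 c
Set equal: c = 20270 / 45123 = 0.449 J/(g·°C)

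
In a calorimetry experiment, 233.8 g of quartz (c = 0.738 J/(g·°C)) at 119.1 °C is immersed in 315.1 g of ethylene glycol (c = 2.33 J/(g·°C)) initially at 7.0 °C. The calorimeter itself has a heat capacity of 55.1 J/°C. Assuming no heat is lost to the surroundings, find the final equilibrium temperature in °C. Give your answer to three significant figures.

T_f = 27.1 °C

Heat lost by quartz = heat gained by ethylene glycol + calorimeter.
(233.8)(0.738)(119.1 − T) = [(315.1)(2.33) + 55.1](T − 7.0)
172.5444 (119.1 − T) = 789.283 (T − 7.0)
20550 − 172.5444 T = 789.283 T − 5525.0
26075.0 = 961.8274 T
T = 27.11 °C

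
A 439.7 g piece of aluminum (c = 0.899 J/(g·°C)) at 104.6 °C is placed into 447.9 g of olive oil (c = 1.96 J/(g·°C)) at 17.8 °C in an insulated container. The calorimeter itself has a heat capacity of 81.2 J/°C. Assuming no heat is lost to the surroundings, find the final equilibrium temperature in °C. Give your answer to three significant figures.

Heat lost by aluminum = heat gained by olive oil + calorimeter.
(439.7)(0.899)(104.6 − T) = [(447.9)(1.96) + 81.2](T − 17.8)
395.2903 (104.6 − T) = 959.084 (T − 17.8)
41347 − 395.2903 T = 959.084 T − 17072
58419 = 1354.3743 T
T = 43.13 °C

T_f = 43.1 °C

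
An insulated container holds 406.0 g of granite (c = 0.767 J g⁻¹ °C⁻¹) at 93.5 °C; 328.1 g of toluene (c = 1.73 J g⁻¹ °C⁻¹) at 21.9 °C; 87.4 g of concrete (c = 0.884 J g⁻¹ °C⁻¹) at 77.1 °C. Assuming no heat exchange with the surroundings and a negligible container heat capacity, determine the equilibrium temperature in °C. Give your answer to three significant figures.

Σ mᵢcᵢ(T − Tᵢ) = 0  ⇒  T = Σ mᵢcᵢTᵢ / Σ mᵢcᵢ
Σ mᵢcᵢ = 406.0×0.767 + 328.1×1.73 + 87.4×0.884 = 956.2766
Σ mᵢcᵢTᵢ = 311.402×93.5 + 567.613×21.9 + 77.2616×77.1 = 47504
T = 47504 / 956.2766 = 49.68 °C

T_f = 49.7 °C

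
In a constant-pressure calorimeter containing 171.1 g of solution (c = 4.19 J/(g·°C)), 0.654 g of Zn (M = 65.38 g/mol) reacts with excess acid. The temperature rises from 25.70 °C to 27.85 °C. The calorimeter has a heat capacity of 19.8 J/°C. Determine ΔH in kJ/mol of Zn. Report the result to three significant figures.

ΔH = -158 kJ/mol

|ΔT| = |27.85 − 25.70| = 2.15 °C
|q_surr| = (171.1 × 4.19 + 19.8) × 2.15 = 736.709 × 2.15 = 1584 J
n(Zn) = 0.654 / 65.38 = 0.01000 mol
Temperature rose, so q_rxn = −|q_surr| = -1.584 kJ
ΔH = q_rxn / n = -158.4 kJ/mol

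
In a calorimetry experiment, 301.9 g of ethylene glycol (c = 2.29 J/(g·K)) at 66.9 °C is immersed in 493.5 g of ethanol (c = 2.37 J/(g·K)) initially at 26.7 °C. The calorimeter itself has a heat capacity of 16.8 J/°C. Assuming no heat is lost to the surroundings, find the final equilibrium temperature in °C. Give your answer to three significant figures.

Heat lost by ethylene glycol = heat gained by ethanol + calorimeter.
(301.9)(2.29)(66.9 − T) = [(493.5)(2.37) + 16.8](T − 26.7)
691.351 (66.9 − T) = 1186.395 (T − 26.7)
46251 − 691.351 T = 1186.395 T − 31677
77928 = 1877.746 T
T = 41.50 °C

T_f = 41.5 °C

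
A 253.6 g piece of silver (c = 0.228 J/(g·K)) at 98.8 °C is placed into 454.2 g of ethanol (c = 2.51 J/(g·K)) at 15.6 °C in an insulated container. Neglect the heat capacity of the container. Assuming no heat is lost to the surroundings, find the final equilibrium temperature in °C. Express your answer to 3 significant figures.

Heat lost by silver = heat gained by ethanol.
(253.6)(0.228)(98.8 − T) = (454.2)(2.51)(T − 15.6)
57.8208 (98.8 − T) = 1140.042 (T − 15.6)
5712.7 − 57.8208 T = 1140.042 T − 17785
23497.7 = 1197.8628 T
T = 19.62 °C

T_f = 19.6 °C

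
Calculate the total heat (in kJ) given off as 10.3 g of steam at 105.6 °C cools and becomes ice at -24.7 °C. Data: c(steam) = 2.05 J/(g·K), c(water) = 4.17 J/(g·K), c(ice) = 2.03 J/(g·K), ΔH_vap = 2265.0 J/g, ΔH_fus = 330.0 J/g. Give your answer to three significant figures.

q1 (cool steam 105.6→100 °C): 10.3 × 2.05 × 5.6 = 118 J
q2 (condense at 100 °C): 10.3 × 2265.0 = 23330 J
q3 (cool water 100→0 °C): 10.3 × 4.17 × 100.0 = 4295 J
q4 (freeze at 0 °C): 10.3 × 330.0 = 3399 J
q5 (cool ice 0→-24.7 °C): 10.3 × 2.03 × 24.7 = 516 J
Total: 118 + 23330 + 4295 + 3399 + 516 = 31658 J = 31.7 kJ

q = 31.7 kJ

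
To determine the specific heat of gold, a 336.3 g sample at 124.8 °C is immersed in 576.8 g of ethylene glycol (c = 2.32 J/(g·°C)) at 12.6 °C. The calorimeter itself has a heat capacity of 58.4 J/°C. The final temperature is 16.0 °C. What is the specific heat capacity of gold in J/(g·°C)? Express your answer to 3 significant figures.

q_gained = (576.8 × 2.32 + 58.4) × (16.0 − 12.6) = 4748 J
q_lost = 336.3 × c × (124.8 − 16.0) = 36589.44 c
Set equal: c = 4748 / 36589.44 = 0.130 J/(g·°C)

c = 0.130 J/(g·°C)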